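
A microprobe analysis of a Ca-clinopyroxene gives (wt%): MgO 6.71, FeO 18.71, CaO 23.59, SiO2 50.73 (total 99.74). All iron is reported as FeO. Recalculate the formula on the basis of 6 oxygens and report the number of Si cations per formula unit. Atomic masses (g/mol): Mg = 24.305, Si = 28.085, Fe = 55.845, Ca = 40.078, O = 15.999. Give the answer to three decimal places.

1.997 Si apfu

MgO (M=40.304): mol = 0.16648; Mg = 0.16648, O = 0.16648.
FeO (M=71.844): mol = 0.26043; Fe = 0.26043, O = 0.26043.
CaO (M=56.077): mol = 0.42067; Ca = 0.42067, O = 0.42067.
SiO2 (M=60.083): mol = 0.84433; Si = 0.84433, O = 1.68866.
ΣO = 2.53624; factor = 6/ΣO = 2.36571.
Si apfu = 0.84433 × 2.36571 = 1.997.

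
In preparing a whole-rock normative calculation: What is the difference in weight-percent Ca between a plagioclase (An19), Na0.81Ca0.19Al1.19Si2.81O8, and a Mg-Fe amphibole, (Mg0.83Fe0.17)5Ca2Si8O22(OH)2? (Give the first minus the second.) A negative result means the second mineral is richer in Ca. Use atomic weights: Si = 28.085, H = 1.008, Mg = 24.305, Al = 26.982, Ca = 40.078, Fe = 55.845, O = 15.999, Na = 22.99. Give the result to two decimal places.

-6.68 percentage points

Ca in Na0.81Ca0.19Al1.19Si2.81O8: molar mass 265.256 g/mol; 0.19×40.078 = 7.615 g → 2.87 wt%.
Ca in (Mg0.83Fe0.17)5Ca2Si8O22(OH)2: molar mass 839.162 g/mol; 2×40.078 = 80.156 g → 9.55 wt%.
Difference = 2.87 − 9.55 = -6.68 percentage points.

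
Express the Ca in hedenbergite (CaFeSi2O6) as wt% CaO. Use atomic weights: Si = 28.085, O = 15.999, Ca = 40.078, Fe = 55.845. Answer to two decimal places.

22.60 wt%

Molar mass of CaFeSi2O6 = 1*40.078 + 1*55.845 + 2*28.085 + 6*15.999 = 248.087 g/mol.
Each formula unit contains 1 Ca, equivalent to 1/1 = 1.0000 mol CaO.
M(CaO) = 1×40.078 + 1×15.999 = 56.077 g/mol.
Mass of CaO per formula unit = 1.0000 × 56.077 = 56.077 g.
CaO wt% = 56.077 / 248.087 × 100 = 22.60%.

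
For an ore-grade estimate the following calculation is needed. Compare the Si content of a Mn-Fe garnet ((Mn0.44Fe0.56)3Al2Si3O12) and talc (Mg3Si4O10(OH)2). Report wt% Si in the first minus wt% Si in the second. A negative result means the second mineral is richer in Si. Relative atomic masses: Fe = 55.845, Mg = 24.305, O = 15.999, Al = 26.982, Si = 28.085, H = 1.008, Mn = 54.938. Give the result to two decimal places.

-12.65 percentage points

M((Mn0.44Fe0.56)3Al2Si3O12) = 496.545 g/mol, so wt% Si = 84.255/496.545 × 100 = 16.97%.
M(Mg3Si4O10(OH)2) = 379.259 g/mol, so wt% Si = 112.340/379.259 × 100 = 29.62%.
16.97 − 29.62 = -12.65 pp.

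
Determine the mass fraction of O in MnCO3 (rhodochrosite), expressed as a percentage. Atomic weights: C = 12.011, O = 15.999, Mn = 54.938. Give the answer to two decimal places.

M(MnCO3) = 114.946 g/mol.
O contributes 3 × 15.999 = 47.997 g per mole.
47.997/114.946 = 0.4176 → 41.76%.

41.76 wt%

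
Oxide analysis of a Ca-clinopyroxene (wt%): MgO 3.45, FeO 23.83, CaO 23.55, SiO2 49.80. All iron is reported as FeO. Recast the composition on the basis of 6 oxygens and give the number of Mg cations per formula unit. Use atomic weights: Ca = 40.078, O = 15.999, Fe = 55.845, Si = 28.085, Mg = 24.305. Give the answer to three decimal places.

3.45 wt% MgO ÷ 40.304 g/mol = 0.08560 mol, giving 0.08560 Mg and 0.08560 O.
23.83 wt% FeO ÷ 71.844 g/mol = 0.33169 mol, giving 0.33169 Fe and 0.33169 O.
23.55 wt% CaO ÷ 56.077 g/mol = 0.41996 mol, giving 0.41996 Ca and 0.41996 O.
49.80 wt% SiO2 ÷ 60.083 g/mol = 0.82885 mol, giving 0.82885 Si and 1.65770 O.
Oxygen sums to 2.49495; scaling by 6/2.49495 = 2.40486 puts the formula on 6 O.
Mg: 0.08560 × 2.40486 = 0.206 atoms per formula unit.

0.206 Mg apfu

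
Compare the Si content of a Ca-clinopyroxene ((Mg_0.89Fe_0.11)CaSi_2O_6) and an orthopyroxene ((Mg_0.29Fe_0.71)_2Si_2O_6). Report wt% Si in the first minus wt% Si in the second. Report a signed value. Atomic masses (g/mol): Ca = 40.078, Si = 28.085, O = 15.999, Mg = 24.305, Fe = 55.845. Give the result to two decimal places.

2.66 percentage points

M((Mg_0.89Fe_0.11)CaSi_2O_6) = 220.016 g/mol, so wt% Si = 56.170/220.016 × 100 = 25.53%.
M((Mg_0.29Fe_0.71)_2Si_2O_6) = 245.561 g/mol, so wt% Si = 56.170/245.561 × 100 = 22.87%.
25.53 − 22.87 = 2.66 pp.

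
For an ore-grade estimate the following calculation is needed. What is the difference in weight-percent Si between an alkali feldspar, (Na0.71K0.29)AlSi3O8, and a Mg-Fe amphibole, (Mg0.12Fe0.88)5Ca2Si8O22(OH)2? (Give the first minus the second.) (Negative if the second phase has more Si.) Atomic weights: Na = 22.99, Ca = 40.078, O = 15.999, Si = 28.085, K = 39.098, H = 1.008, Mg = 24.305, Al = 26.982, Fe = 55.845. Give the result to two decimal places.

Si in (Na0.71K0.29)AlSi3O8: molar mass 266.890 g/mol; 3×28.085 = 84.255 g → 31.57 wt%.
Si in (Mg0.12Fe0.88)5Ca2Si8O22(OH)2: molar mass 951.129 g/mol; 8×28.085 = 224.680 g → 23.62 wt%.
Difference = 31.57 − 23.62 = 7.95 percentage points.

7.95 percentage points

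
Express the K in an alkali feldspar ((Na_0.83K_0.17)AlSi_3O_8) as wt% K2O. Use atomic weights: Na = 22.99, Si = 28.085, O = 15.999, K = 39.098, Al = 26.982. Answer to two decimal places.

M((Na_0.83K_0.17)AlSi_3O_8) = 264.957 g/mol; M(K2O) = 94.195 g/mol.
Moles K2O per formula unit = 0.17 K ÷ 2 = 0.0850.
K2O fraction = (0.0850 × 94.195) / 264.957 = 8.007/264.957 = 0.0302.

3.02 wt%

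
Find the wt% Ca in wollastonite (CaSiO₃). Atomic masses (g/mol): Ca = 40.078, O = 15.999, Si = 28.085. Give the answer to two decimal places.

Formula mass = 1×40.078 + 1×28.085 + 3×15.999 = 116.160 g/mol, of which 40.078 g is Ca.
So Ca makes up 40.078/116.160 = 0.3450 of the mass, i.e. 34.50%.

34.50 weight percent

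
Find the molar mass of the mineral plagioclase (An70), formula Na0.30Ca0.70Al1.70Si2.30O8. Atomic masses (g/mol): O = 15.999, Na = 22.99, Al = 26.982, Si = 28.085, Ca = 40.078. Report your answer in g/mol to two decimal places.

The formula mass is the sum 0.30*22.99 + 0.70*40.078 + 1.70*26.982 + 2.30*28.085 + 8*15.999.

273.41 g/mol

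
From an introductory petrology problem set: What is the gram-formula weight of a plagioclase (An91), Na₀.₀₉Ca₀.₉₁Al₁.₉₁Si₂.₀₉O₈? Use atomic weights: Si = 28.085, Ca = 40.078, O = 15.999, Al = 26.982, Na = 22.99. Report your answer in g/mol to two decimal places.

276.77 g/mol

The formula mass is the sum 0.09*22.99 + 0.91*40.078 + 1.91*26.982 + 2.09*28.085 + 8*15.999.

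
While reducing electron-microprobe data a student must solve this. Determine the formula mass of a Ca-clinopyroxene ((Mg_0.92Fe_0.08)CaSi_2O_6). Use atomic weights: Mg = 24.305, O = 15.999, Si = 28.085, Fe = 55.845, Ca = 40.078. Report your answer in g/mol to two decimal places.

The formula mass is the sum 0.92(24.305) + 0.08(55.845) + 1(40.078) + 2(28.085) + 6(15.999).

219.07 g/mol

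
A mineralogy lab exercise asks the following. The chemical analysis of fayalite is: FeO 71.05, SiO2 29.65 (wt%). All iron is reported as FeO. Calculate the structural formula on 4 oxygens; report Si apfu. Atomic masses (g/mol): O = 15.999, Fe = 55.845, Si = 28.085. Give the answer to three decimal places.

0.999 Si apfu

FeO (M=71.844): mol = 0.98895; Fe = 0.98895, O = 0.98895.
SiO2 (M=60.083): mol = 0.49348; Si = 0.49348, O = 0.98696.
ΣO = 1.97591; factor = 4/ΣO = 2.02438.
Si apfu = 0.49348 × 2.02438 = 0.999.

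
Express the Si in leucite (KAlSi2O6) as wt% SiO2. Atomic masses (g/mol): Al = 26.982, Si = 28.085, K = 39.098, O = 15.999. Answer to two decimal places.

55.06 wt%

M(KAlSi2O6) = 218.244 g/mol; M(SiO2) = 60.083 g/mol.
Moles SiO2 per formula unit = 2 Si ÷ 1 = 2.0000.
SiO2 fraction = (2.0000 × 60.083) / 218.244 = 120.166/218.244 = 0.5506.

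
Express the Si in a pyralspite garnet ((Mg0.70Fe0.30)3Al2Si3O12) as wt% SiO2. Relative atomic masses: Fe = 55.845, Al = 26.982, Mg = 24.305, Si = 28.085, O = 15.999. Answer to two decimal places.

41.77 wt%

Molar mass of (Mg0.70Fe0.30)3Al2Si3O12 = 2.10*24.305 + 0.90*55.845 + 2*26.982 + 3*28.085 + 12*15.999 = 431.508 g/mol.
Each formula unit contains 3 Si, equivalent to 3/1 = 3.0000 mol SiO2.
M(SiO2) = 1×28.085 + 2×15.999 = 60.083 g/mol.
Mass of SiO2 per formula unit = 3.0000 × 60.083 = 180.249 g.
SiO2 wt% = 180.249 / 431.508 × 100 = 41.77%.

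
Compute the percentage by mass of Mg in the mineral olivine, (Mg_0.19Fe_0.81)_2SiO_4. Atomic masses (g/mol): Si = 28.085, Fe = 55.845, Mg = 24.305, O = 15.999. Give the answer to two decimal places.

4.82 mass %

Molar mass of (Mg_0.19Fe_0.81)_2SiO_4: 0.38*24.305 + 1.62*55.845 + 1*28.085 + 4*15.999 = 191.786 g/mol.
Mass of Mg per formula unit: 0.38 × 24.305 = 9.236 g.
Weight fraction Mg = 9.236 / 191.786 = 0.0482.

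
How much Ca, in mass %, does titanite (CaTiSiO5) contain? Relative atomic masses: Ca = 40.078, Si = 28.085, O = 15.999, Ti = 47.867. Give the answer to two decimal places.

20.45 mass %

M(CaTiSiO5) = 196.025 g/mol.
Ca contributes 1 × 40.078 = 40.078 g per mole.
40.078/196.025 = 0.2045 → 20.45%.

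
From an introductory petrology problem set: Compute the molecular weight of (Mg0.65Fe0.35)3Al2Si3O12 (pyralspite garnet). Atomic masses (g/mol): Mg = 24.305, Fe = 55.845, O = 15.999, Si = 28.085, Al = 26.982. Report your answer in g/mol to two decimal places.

The formula mass is the sum 1.95*24.305 + 1.05*55.845 + 2*26.982 + 3*28.085 + 12*15.999.

436.24 g/mol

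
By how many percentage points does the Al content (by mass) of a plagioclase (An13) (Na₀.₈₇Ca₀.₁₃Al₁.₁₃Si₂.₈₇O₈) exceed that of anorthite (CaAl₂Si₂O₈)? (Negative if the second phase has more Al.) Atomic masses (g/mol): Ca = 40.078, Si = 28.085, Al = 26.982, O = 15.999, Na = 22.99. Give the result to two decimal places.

-7.86 percentage points

M(Na₀.₈₇Ca₀.₁₃Al₁.₁₃Si₂.₈₇O₈) = 264.297 g/mol, so wt% Al = 30.490/264.297 × 100 = 11.54%.
M(CaAl₂Si₂O₈) = 278.204 g/mol, so wt% Al = 53.964/278.204 × 100 = 19.40%.
11.54 − 19.40 = -7.86 pp.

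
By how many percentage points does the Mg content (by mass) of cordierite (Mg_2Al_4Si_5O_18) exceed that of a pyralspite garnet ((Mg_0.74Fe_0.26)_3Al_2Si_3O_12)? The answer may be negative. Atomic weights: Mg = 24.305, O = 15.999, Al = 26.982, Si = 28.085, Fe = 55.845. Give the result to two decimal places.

First mineral: 48.610 g Mg in 584.945 g formula = 8.31 wt% Mg.
Second mineral: 53.957 g Mg in 427.723 g formula = 12.61 wt% Mg.
8.31% − 12.61% gives a difference of -4.30 percentage points.

-4.30 percentage points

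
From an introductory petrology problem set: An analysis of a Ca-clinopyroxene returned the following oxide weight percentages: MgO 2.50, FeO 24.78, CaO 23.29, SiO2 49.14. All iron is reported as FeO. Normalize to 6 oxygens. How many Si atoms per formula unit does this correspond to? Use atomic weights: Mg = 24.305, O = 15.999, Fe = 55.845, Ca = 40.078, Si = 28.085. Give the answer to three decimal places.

2.50 wt% MgO ÷ 40.304 g/mol = 0.06203 mol, giving 0.06203 Mg and 0.06203 O.
24.78 wt% FeO ÷ 71.844 g/mol = 0.34491 mol, giving 0.34491 Fe and 0.34491 O.
23.29 wt% CaO ÷ 56.077 g/mol = 0.41532 mol, giving 0.41532 Ca and 0.41532 O.
49.14 wt% SiO2 ÷ 60.083 g/mol = 0.81787 mol, giving 0.81787 Si and 1.63574 O.
Oxygen sums to 2.45800; scaling by 6/2.45800 = 2.44101 puts the formula on 6 O.
Si: 0.81787 × 2.44101 = 1.996 atoms per formula unit.

1.996 Si apfu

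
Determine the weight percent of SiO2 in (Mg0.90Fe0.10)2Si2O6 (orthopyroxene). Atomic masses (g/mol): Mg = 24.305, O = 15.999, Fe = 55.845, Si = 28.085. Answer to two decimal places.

Formula mass = 207.082 g/mol.
2 Si → 2.0000 mol SiO2 per formula unit; M(SiO2) = 60.083, so SiO2 mass = 120.166 g.
120.166/207.082 × 100 = 58.03 wt%.

58.03 wt%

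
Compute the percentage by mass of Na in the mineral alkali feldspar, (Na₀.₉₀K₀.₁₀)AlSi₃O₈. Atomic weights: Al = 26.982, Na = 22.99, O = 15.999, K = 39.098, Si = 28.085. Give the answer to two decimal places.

Formula mass = 0.90×22.99 + 0.10×39.098 + 1×26.982 + 3×28.085 + 8×15.999 = 263.830 g/mol, of which 20.691 g is Na.
So Na makes up 20.691/263.830 = 0.0784 of the mass, i.e. 7.84%.

7.84 mass %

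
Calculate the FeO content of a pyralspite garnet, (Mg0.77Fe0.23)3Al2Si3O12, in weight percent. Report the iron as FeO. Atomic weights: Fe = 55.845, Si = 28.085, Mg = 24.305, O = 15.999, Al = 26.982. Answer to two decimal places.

Formula mass = 424.885 g/mol.
0.69 Fe → 0.6900 mol FeO per formula unit; M(FeO) = 71.844, so FeO mass = 49.572 g.
49.572/424.885 × 100 = 11.67 wt%.

11.67 wt%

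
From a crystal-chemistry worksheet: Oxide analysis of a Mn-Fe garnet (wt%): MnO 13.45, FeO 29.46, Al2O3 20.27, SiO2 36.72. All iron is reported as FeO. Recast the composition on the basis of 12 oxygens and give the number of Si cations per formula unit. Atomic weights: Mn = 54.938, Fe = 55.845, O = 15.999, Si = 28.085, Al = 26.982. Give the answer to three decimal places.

3.033 Si apfu

13.45 wt% MnO ÷ 70.937 g/mol = 0.18960 mol, giving 0.18960 Mn and 0.18960 O.
29.46 wt% FeO ÷ 71.844 g/mol = 0.41006 mol, giving 0.41006 Fe and 0.41006 O.
20.27 wt% Al2O3 ÷ 101.961 g/mol = 0.19880 mol, giving 0.39760 Al and 0.59640 O.
36.72 wt% SiO2 ÷ 60.083 g/mol = 0.61115 mol, giving 0.61115 Si and 1.22230 O.
Oxygen sums to 2.41836; scaling by 12/2.41836 = 4.96204 puts the formula on 12 O.
Si: 0.61115 × 4.96204 = 3.033 atoms per formula unit.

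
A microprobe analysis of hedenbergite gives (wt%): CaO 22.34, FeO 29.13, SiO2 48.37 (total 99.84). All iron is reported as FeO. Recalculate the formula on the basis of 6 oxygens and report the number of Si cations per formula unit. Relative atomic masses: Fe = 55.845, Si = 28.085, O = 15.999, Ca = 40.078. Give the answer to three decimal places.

CaO (M=56.077): mol = 0.39838; Ca = 0.39838, O = 0.39838.
FeO (M=71.844): mol = 0.40546; Fe = 0.40546, O = 0.40546.
SiO2 (M=60.083): mol = 0.80505; Si = 0.80505, O = 1.61010.
ΣO = 2.41394; factor = 6/ΣO = 2.48556.
Si apfu = 0.80505 × 2.48556 = 2.001.

2.001 Si apfu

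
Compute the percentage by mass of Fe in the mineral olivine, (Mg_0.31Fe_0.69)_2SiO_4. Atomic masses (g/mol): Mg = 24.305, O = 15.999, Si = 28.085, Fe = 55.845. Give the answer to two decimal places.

41.83 wt%

Formula mass = 0.62·24.305 + 1.38·55.845 + 1·28.085 + 4·15.999 = 184.216 g/mol, of which 77.066 g is Fe.
So Fe makes up 77.066/184.216 = 0.4183 of the mass, i.e. 41.83%.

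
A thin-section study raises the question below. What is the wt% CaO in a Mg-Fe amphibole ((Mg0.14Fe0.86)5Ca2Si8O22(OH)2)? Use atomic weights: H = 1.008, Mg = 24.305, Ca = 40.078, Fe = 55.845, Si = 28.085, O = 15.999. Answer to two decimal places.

11.83 wt%

Molar mass of (Mg0.14Fe0.86)5Ca2Si8O22(OH)2 = 0.70*24.305 + 4.30*55.845 + 2*40.078 + 8*28.085 + 24*15.999 + 2*1.008 = 947.975 g/mol.
Each formula unit contains 2 Ca, equivalent to 2/1 = 2.0000 mol CaO.
M(CaO) = 1×40.078 + 1×15.999 = 56.077 g/mol.
Mass of CaO per formula unit = 2.0000 × 56.077 = 112.154 g.
CaO wt% = 112.154 / 947.975 × 100 = 11.83%.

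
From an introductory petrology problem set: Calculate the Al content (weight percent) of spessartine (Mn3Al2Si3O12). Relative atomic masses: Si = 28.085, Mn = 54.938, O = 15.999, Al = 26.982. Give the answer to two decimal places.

10.90 weight percent

M(Mn3Al2Si3O12) = 495.021 g/mol.
Al contributes 2 × 26.982 = 53.964 g per mole.
53.964/495.021 = 0.1090 → 10.90%.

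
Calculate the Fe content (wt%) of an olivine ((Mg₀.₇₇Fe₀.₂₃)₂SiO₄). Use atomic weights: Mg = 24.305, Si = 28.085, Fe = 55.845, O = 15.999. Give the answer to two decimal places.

16.55 wt%

Molar mass of (Mg₀.₇₇Fe₀.₂₃)₂SiO₄: 1.54·24.305 + 0.46·55.845 + 1·28.085 + 4·15.999 = 155.199 g/mol.
Mass of Fe per formula unit: 0.46 × 55.845 = 25.689 g.
Weight fraction Fe = 25.689 / 155.199 = 0.1655.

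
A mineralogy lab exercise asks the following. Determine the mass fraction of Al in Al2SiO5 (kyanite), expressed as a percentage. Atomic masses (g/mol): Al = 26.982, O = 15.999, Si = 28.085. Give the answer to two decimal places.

M(Al2SiO5) = 162.044 g/mol.
Al contributes 2 × 26.982 = 53.964 g per mole.
53.964/162.044 = 0.3330 → 33.30%.

33.30 wt%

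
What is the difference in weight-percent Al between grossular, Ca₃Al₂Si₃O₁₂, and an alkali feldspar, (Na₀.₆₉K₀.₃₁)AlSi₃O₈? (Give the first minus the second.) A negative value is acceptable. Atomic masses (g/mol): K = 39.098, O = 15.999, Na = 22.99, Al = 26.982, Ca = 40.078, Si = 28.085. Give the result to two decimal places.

M(Ca₃Al₂Si₃O₁₂) = 450.441 g/mol, so wt% Al = 53.964/450.441 × 100 = 11.98%.
M((Na₀.₆₉K₀.₃₁)AlSi₃O₈) = 267.212 g/mol, so wt% Al = 26.982/267.212 × 100 = 10.10%.
11.98 − 10.10 = 1.88 pp.

1.88 percentage points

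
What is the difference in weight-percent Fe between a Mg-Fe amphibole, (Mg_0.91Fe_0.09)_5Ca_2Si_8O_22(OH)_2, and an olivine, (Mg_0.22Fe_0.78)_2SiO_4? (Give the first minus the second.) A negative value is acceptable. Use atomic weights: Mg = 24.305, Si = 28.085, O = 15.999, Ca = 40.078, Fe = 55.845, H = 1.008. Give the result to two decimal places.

M((Mg_0.91Fe_0.09)_5Ca_2Si_8O_22(OH)_2) = 826.546 g/mol, so wt% Fe = 25.130/826.546 × 100 = 3.04%.
M((Mg_0.22Fe_0.78)_2SiO_4) = 189.893 g/mol, so wt% Fe = 87.118/189.893 × 100 = 45.88%.
3.04 − 45.88 = -42.84 pp.

-42.84 percentage points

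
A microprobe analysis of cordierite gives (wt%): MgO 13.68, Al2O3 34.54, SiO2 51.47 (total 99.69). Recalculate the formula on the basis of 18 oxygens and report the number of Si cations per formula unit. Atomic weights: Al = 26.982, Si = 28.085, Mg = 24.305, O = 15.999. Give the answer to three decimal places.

5.024 Si apfu

MgO (M=40.304): mol = 0.33942; Mg = 0.33942, O = 0.33942.
Al2O3 (M=101.961): mol = 0.33876; Al = 0.67752, O = 1.01628.
SiO2 (M=60.083): mol = 0.85665; Si = 0.85665, O = 1.71330.
ΣO = 3.06900; factor = 18/ΣO = 5.86510.
Si apfu = 0.85665 × 5.86510 = 5.024.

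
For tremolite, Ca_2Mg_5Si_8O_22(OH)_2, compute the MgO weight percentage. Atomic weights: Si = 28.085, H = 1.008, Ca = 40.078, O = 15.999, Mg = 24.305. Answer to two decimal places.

24.81 wt%

M(Ca_2Mg_5Si_8O_22(OH)_2) = 812.353 g/mol; M(MgO) = 40.304 g/mol.
Moles MgO per formula unit = 5 Mg ÷ 1 = 5.0000.
MgO fraction = (5.0000 × 40.304) / 812.353 = 201.520/812.353 = 0.2481.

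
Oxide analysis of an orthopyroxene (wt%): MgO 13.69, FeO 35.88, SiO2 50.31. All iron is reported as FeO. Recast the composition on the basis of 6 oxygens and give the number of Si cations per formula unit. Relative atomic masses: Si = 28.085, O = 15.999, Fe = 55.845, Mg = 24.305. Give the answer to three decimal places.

MgO: 13.69/40.304 = 0.33967 mol → 0.33967 mol Mg, 0.33967 mol O.
FeO: 35.88/71.844 = 0.49942 mol → 0.49942 mol Fe, 0.49942 mol O.
SiO2: 50.31/60.083 = 0.83734 mol → 0.83734 mol Si, 1.67468 mol O.
Total oxygen = 2.51377 mol. Normalization factor = 6/2.51377 = 2.38685.
Si per 6 O = 0.83734 × 2.38685 = 1.999.

1.999 Si apfu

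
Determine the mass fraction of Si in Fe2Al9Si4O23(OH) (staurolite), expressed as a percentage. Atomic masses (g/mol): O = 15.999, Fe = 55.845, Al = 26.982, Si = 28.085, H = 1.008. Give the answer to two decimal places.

13.19 weight percent

M(Fe2Al9Si4O23(OH)) = 851.852 g/mol.
Si contributes 4 × 28.085 = 112.340 g per mole.
112.340/851.852 = 0.1319 → 13.19%.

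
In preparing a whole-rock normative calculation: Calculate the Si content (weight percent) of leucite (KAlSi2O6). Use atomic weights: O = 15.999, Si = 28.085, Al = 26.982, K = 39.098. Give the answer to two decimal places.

25.74 weight percent

M(KAlSi2O6) = 218.244 g/mol.
Si contributes 2 × 28.085 = 56.170 g per mole.
56.170/218.244 = 0.2574 → 25.74%.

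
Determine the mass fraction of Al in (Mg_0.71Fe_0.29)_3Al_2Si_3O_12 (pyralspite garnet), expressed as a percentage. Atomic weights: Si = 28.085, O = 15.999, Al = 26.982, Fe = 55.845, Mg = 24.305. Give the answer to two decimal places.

Formula mass = 2.13*24.305 + 0.87*55.845 + 2*26.982 + 3*28.085 + 12*15.999 = 430.562 g/mol, of which 53.964 g is Al.
So Al makes up 53.964/430.562 = 0.1253 of the mass, i.e. 12.53%.

12.53 mass %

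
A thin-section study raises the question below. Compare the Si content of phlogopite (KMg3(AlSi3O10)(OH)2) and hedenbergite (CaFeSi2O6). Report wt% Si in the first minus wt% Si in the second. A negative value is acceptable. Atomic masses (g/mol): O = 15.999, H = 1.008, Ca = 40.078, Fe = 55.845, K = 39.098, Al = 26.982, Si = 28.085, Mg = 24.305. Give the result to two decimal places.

M(KMg3(AlSi3O10)(OH)2) = 417.254 g/mol, so wt% Si = 84.255/417.254 × 100 = 20.19%.
M(CaFeSi2O6) = 248.087 g/mol, so wt% Si = 56.170/248.087 × 100 = 22.64%.
20.19 − 22.64 = -2.45 pp.

-2.45 percentage points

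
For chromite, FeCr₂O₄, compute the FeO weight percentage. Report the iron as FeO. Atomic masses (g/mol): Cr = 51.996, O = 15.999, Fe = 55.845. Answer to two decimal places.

32.10 wt%

Formula mass = 223.833 g/mol.
1 Fe → 1.0000 mol FeO per formula unit; M(FeO) = 71.844, so FeO mass = 71.844 g.
71.844/223.833 × 100 = 32.10 wt%.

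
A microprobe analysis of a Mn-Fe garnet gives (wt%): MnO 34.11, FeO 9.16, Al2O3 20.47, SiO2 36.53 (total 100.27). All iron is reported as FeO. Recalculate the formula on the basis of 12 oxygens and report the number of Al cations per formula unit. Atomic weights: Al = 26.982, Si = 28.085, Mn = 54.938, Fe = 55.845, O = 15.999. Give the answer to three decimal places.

MnO: 34.11/70.937 = 0.48085 mol → 0.48085 mol Mn, 0.48085 mol O.
FeO: 9.16/71.844 = 0.12750 mol → 0.12750 mol Fe, 0.12750 mol O.
Al2O3: 20.47/101.961 = 0.20076 mol → 0.40152 mol Al, 0.60228 mol O.
SiO2: 36.53/60.083 = 0.60799 mol → 0.60799 mol Si, 1.21598 mol O.
Total oxygen = 2.42661 mol. Normalization factor = 12/2.42661 = 4.94517.
Al per 12 O = 0.40152 × 4.94517 = 1.986.

1.986 Al apfu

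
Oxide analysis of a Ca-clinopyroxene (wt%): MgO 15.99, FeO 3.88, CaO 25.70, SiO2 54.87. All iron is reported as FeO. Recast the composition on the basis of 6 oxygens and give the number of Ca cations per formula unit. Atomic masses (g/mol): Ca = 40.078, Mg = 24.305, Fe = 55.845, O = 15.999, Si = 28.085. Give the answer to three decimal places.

1.005 Ca apfu

MgO (M=40.304): mol = 0.39673; Mg = 0.39673, O = 0.39673.
FeO (M=71.844): mol = 0.05401; Fe = 0.05401, O = 0.05401.
CaO (M=56.077): mol = 0.45830; Ca = 0.45830, O = 0.45830.
SiO2 (M=60.083): mol = 0.91324; Si = 0.91324, O = 1.82648.
ΣO = 2.73552; factor = 6/ΣO = 2.19337.
Ca apfu = 0.45830 × 2.19337 = 1.005.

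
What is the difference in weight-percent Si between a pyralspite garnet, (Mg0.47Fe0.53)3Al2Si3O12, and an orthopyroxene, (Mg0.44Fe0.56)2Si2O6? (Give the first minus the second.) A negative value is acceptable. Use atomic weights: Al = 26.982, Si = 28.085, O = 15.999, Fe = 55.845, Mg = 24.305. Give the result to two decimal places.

First mineral: 84.255 g Si in 453.271 g formula = 18.59 wt% Si.
Second mineral: 56.170 g Si in 236.099 g formula = 23.79 wt% Si.
18.59% − 23.79% gives a difference of -5.20 percentage points.

-5.20 percentage points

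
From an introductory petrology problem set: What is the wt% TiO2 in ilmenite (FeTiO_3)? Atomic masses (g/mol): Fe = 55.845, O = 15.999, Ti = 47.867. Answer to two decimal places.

M(FeTiO_3) = 151.709 g/mol; M(TiO2) = 79.865 g/mol.
Moles TiO2 per formula unit = 1 Ti ÷ 1 = 1.0000.
TiO2 fraction = (1.0000 × 79.865) / 151.709 = 79.865/151.709 = 0.5264.

52.64 wt%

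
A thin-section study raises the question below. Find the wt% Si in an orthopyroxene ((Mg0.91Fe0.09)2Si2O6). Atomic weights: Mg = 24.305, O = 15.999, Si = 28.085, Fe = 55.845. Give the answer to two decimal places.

M((Mg0.91Fe0.09)2Si2O6) = 206.451 g/mol.
Si contributes 2 × 28.085 = 56.170 g per mole.
56.170/206.451 = 0.2721 → 27.21%.

27.21 weight percent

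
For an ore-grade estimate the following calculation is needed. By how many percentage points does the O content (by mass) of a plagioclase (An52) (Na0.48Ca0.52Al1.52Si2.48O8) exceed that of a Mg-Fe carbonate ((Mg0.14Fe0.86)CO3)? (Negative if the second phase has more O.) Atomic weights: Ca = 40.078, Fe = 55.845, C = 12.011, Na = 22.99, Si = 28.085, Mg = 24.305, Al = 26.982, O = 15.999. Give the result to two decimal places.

4.24 percentage points

First mineral: 127.992 g O in 270.531 g formula = 47.31 wt% O.
Second mineral: 47.997 g O in 111.437 g formula = 43.07 wt% O.
47.31% − 43.07% gives a difference of 4.24 percentage points.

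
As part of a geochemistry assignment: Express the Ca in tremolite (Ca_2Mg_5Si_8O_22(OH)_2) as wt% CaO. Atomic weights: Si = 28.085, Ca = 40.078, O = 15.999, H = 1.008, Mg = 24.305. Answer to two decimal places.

Formula mass = 812.353 g/mol.
2 Ca → 2.0000 mol CaO per formula unit; M(CaO) = 56.077, so CaO mass = 112.154 g.
112.154/812.353 × 100 = 13.81 wt%.

13.81 wt%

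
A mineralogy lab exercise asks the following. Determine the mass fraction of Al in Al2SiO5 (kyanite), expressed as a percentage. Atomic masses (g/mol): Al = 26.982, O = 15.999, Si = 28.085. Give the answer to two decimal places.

Molar mass of Al2SiO5: 2*26.982 + 1*28.085 + 5*15.999 = 162.044 g/mol.
Mass of Al per formula unit: 2 × 26.982 = 53.964 g.
Weight fraction Al = 53.964 / 162.044 = 0.3330.

33.30 wt%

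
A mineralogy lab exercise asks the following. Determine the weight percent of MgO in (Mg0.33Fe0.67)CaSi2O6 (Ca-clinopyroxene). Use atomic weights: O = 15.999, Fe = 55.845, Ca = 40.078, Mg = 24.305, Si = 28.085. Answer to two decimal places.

5.60 wt%

M((Mg0.33Fe0.67)CaSi2O6) = 237.679 g/mol; M(MgO) = 40.304 g/mol.
Moles MgO per formula unit = 0.33 Mg ÷ 1 = 0.3300.
MgO fraction = (0.3300 × 40.304) / 237.679 = 13.300/237.679 = 0.0560.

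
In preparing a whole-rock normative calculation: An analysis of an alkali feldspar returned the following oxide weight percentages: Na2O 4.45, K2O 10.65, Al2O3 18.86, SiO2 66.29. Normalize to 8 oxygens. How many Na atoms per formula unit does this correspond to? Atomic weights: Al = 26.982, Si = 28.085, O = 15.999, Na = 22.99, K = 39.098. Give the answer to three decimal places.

Na2O (M=61.979): mol = 0.07180; Na = 0.14360, O = 0.07180.
K2O (M=94.195): mol = 0.11306; K = 0.22612, O = 0.11306.
Al2O3 (M=101.961): mol = 0.18497; Al = 0.36994, O = 0.55491.
SiO2 (M=60.083): mol = 1.10331; Si = 1.10331, O = 2.20662.
ΣO = 2.94639; factor = 8/ΣO = 2.71519.
Na apfu = 0.14360 × 2.71519 = 0.390.

0.390 Na apfu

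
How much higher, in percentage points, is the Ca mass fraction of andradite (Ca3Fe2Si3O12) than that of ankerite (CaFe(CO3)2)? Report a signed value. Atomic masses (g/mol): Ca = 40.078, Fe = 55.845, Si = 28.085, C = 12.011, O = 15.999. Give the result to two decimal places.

5.10 percentage points

M(Ca3Fe2Si3O12) = 508.167 g/mol, so wt% Ca = 120.234/508.167 × 100 = 23.66%.
M(CaFe(CO3)2) = 215.939 g/mol, so wt% Ca = 40.078/215.939 × 100 = 18.56%.
23.66 − 18.56 = 5.10 pp.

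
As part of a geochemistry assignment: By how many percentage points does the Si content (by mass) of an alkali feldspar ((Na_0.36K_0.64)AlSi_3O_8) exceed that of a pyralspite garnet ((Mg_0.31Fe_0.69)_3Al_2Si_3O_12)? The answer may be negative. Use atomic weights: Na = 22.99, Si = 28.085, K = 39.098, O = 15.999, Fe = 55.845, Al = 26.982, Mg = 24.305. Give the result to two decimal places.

12.93 percentage points

First mineral: 84.255 g Si in 272.528 g formula = 30.92 wt% Si.
Second mineral: 84.255 g Si in 468.410 g formula = 17.99 wt% Si.
30.92% − 17.99% gives a difference of 12.93 percentage points.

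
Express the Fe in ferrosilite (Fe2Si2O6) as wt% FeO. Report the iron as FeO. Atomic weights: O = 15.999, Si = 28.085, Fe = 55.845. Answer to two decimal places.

54.46 wt%

Formula mass = 263.854 g/mol.
2 Fe → 2.0000 mol FeO per formula unit; M(FeO) = 71.844, so FeO mass = 143.688 g.
143.688/263.854 × 100 = 54.46 wt%.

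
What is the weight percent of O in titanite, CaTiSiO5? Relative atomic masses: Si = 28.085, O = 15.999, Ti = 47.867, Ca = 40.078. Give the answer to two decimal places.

40.81 wt%

Molar mass of CaTiSiO5: 1*40.078 + 1*47.867 + 1*28.085 + 5*15.999 = 196.025 g/mol.
Mass of O per formula unit: 5 × 15.999 = 79.995 g.
Weight fraction O = 79.995 / 196.025 = 0.4081.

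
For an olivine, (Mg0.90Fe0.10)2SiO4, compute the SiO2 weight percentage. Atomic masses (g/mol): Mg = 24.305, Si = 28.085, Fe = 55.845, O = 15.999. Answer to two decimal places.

40.87 wt%

Molar mass of (Mg0.90Fe0.10)2SiO4 = 1.80·24.305 + 0.20·55.845 + 1·28.085 + 4·15.999 = 146.999 g/mol.
Each formula unit contains 1 Si, equivalent to 1/1 = 1.0000 mol SiO2.
M(SiO2) = 1×28.085 + 2×15.999 = 60.083 g/mol.
Mass of SiO2 per formula unit = 1.0000 × 60.083 = 60.083 g.
SiO2 wt% = 60.083 / 146.999 × 100 = 40.87%.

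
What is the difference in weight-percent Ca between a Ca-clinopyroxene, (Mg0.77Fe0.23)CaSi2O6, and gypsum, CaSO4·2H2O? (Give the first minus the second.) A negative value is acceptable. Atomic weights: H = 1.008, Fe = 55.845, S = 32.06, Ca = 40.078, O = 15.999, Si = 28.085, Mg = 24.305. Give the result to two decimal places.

-5.37 percentage points

M((Mg0.77Fe0.23)CaSi2O6) = 223.801 g/mol, so wt% Ca = 40.078/223.801 × 100 = 17.91%.
M(CaSO4·2H2O) = 172.164 g/mol, so wt% Ca = 40.078/172.164 × 100 = 23.28%.
17.91 − 23.28 = -5.37 pp.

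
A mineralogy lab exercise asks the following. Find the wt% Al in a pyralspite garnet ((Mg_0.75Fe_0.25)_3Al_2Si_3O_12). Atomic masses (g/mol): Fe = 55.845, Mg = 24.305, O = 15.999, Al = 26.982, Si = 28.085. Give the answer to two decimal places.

Molar mass of (Mg_0.75Fe_0.25)_3Al_2Si_3O_12: 2.25×24.305 + 0.75×55.845 + 2×26.982 + 3×28.085 + 12×15.999 = 426.777 g/mol.
Mass of Al per formula unit: 2 × 26.982 = 53.964 g.
Weight fraction Al = 53.964 / 426.777 = 0.1264.

12.64 weight percent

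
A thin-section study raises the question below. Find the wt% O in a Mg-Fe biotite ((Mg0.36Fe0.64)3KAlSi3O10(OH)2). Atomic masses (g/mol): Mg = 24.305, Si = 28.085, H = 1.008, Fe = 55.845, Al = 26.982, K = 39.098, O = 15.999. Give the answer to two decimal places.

M((Mg0.36Fe0.64)3KAlSi3O10(OH)2) = 477.811 g/mol.
O contributes 12 × 15.999 = 191.988 g per mole.
191.988/477.811 = 0.4018 → 40.18%.

40.18 mass %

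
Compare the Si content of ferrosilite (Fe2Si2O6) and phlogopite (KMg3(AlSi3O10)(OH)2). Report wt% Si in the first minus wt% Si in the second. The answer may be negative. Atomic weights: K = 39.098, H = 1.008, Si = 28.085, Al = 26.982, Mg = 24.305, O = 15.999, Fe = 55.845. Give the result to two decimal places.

First mineral: 56.170 g Si in 263.854 g formula = 21.29 wt% Si.
Second mineral: 84.255 g Si in 417.254 g formula = 20.19 wt% Si.
21.29% − 20.19% gives a difference of 1.10 percentage points.

1.10 percentage points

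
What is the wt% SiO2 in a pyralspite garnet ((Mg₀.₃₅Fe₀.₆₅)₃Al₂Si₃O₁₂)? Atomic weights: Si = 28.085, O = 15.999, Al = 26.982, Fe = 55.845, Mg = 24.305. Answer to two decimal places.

Molar mass of (Mg₀.₃₅Fe₀.₆₅)₃Al₂Si₃O₁₂ = 1.05×24.305 + 1.95×55.845 + 2×26.982 + 3×28.085 + 12×15.999 = 464.625 g/mol.
Each formula unit contains 3 Si, equivalent to 3/1 = 3.0000 mol SiO2.
M(SiO2) = 1×28.085 + 2×15.999 = 60.083 g/mol.
Mass of SiO2 per formula unit = 3.0000 × 60.083 = 180.249 g.
SiO2 wt% = 180.249 / 464.625 × 100 = 38.79%.

38.79 wt%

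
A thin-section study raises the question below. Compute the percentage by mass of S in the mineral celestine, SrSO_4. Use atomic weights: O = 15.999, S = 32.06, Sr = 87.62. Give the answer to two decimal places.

Formula mass = 1*87.62 + 1*32.06 + 4*15.999 = 183.676 g/mol, of which 32.060 g is S.
So S makes up 32.060/183.676 = 0.1745 of the mass, i.e. 17.45%.

17.45 wt%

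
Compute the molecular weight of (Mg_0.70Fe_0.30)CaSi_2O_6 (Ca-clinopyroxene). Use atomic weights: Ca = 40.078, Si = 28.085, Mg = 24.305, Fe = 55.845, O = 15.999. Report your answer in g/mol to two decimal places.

Mg: 0.70 × 24.305 = 17.0135
Fe: 0.30 × 55.845 = 16.7535
Ca: 1 × 40.078 = 40.0780
Si: 2 × 28.085 = 56.1700
O: 6 × 15.999 = 95.9940
Summing the contributions gives the formula mass.

226.01 g/mol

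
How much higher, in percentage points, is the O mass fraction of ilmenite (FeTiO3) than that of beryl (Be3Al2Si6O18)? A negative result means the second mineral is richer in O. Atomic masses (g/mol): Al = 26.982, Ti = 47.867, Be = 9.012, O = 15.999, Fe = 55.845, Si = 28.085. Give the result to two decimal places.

M(FeTiO3) = 151.709 g/mol, so wt% O = 47.997/151.709 × 100 = 31.64%.
M(Be3Al2Si6O18) = 537.492 g/mol, so wt% O = 287.982/537.492 × 100 = 53.58%.
31.64 − 53.58 = -21.94 pp.

-21.94 percentage points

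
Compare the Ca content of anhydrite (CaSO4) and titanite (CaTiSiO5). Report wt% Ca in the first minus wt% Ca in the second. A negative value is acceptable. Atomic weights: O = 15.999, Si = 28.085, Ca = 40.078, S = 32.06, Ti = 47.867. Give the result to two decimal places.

First mineral: 40.078 g Ca in 136.134 g formula = 29.44 wt% Ca.
Second mineral: 40.078 g Ca in 196.025 g formula = 20.45 wt% Ca.
29.44% − 20.45% gives a difference of 8.99 percentage points.

8.99 percentage points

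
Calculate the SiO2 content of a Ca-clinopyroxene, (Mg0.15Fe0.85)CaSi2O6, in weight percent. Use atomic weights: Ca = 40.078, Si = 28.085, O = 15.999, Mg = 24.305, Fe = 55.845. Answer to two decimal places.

M((Mg0.15Fe0.85)CaSi2O6) = 243.356 g/mol; M(SiO2) = 60.083 g/mol.
Moles SiO2 per formula unit = 2 Si ÷ 1 = 2.0000.
SiO2 fraction = (2.0000 × 60.083) / 243.356 = 120.166/243.356 = 0.4938.

49.38 wt%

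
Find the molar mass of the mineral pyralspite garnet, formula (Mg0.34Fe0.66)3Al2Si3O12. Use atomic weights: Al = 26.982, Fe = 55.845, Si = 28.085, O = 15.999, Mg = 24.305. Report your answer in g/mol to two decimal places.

465.57 g/mol

The formula mass is the sum 1.02×24.305 + 1.98×55.845 + 2×26.982 + 3×28.085 + 12×15.999.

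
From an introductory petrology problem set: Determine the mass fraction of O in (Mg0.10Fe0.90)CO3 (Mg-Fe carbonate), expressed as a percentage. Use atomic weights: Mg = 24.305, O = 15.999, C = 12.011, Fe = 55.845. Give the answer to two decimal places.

42.59 mass %

Molar mass of (Mg0.10Fe0.90)CO3: 0.10*24.305 + 0.90*55.845 + 1*12.011 + 3*15.999 = 112.699 g/mol.
Mass of O per formula unit: 3 × 15.999 = 47.997 g.
Weight fraction O = 47.997 / 112.699 = 0.4259.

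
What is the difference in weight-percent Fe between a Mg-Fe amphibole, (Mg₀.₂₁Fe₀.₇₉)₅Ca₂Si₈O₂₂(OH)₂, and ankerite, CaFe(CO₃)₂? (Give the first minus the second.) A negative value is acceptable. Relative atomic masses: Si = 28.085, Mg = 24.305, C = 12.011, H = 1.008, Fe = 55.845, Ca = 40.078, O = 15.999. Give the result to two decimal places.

-2.32 percentage points

First mineral: 220.588 g Fe in 936.936 g formula = 23.54 wt% Fe.
Second mineral: 55.845 g Fe in 215.939 g formula = 25.86 wt% Fe.
23.54% − 25.86% gives a difference of -2.32 percentage points.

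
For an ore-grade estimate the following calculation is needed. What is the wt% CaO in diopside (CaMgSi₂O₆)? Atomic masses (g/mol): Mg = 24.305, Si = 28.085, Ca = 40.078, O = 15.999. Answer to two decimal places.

25.90 wt%

Molar mass of CaMgSi₂O₆ = 1*40.078 + 1*24.305 + 2*28.085 + 6*15.999 = 216.547 g/mol.
Each formula unit contains 1 Ca, equivalent to 1/1 = 1.0000 mol CaO.
M(CaO) = 1×40.078 + 1×15.999 = 56.077 g/mol.
Mass of CaO per formula unit = 1.0000 × 56.077 = 56.077 g.
CaO wt% = 56.077 / 216.547 × 100 = 25.90%.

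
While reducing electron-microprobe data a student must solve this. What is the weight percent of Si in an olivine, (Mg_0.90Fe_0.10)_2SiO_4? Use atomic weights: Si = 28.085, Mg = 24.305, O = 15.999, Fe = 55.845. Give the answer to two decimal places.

Molar mass of (Mg_0.90Fe_0.10)_2SiO_4: 1.80·24.305 + 0.20·55.845 + 1·28.085 + 4·15.999 = 146.999 g/mol.
Mass of Si per formula unit: 1 × 28.085 = 28.085 g.
Weight fraction Si = 28.085 / 146.999 = 0.1911.

19.11 wt%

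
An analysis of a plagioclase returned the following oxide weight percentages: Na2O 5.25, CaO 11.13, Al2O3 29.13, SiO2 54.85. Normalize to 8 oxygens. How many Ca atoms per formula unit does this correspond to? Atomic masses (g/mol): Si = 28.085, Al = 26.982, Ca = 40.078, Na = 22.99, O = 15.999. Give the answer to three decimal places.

0.535 Ca apfu

Na2O (M=61.979): mol = 0.08471; Na = 0.16942, O = 0.08471.
CaO (M=56.077): mol = 0.19848; Ca = 0.19848, O = 0.19848.
Al2O3 (M=101.961): mol = 0.28570; Al = 0.57140, O = 0.85710.
SiO2 (M=60.083): mol = 0.91290; Si = 0.91290, O = 1.82580.
ΣO = 2.96609; factor = 8/ΣO = 2.69715.
Ca apfu = 0.19848 × 2.69715 = 0.535.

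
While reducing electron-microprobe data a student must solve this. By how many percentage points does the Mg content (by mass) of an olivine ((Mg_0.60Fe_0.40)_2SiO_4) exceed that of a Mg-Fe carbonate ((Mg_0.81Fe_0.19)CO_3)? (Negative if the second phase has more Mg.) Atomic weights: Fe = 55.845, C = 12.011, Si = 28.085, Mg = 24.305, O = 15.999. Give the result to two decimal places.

First mineral: 29.166 g Mg in 165.923 g formula = 17.58 wt% Mg.
Second mineral: 19.687 g Mg in 90.306 g formula = 21.80 wt% Mg.
17.58% − 21.80% gives a difference of -4.22 percentage points.

-4.22 percentage points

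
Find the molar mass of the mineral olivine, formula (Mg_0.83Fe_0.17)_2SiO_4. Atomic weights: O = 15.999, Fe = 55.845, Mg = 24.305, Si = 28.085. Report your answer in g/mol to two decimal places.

151.41 g/mol

M = 1.66×24.305 + 0.34×55.845 + 1×28.085 + 4×15.999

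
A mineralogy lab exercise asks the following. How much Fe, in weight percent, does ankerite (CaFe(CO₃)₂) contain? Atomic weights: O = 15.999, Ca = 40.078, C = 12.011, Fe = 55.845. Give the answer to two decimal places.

Formula mass = 1·40.078 + 1·55.845 + 2·12.011 + 6·15.999 = 215.939 g/mol, of which 55.845 g is Fe.
So Fe makes up 55.845/215.939 = 0.2586 of the mass, i.e. 25.86%.

25.86 weight percent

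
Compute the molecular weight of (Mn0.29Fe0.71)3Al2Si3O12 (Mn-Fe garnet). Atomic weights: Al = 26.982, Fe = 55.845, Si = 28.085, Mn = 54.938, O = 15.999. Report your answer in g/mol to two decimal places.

The formula mass is the sum 0.87×54.938 + 2.13×55.845 + 2×26.982 + 3×28.085 + 12×15.999.

496.95 g/mol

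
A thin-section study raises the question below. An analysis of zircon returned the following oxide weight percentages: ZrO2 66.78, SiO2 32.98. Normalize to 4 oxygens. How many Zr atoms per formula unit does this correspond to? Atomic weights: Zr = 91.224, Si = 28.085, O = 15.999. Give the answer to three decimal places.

0.994 Zr apfu

ZrO2 (M=123.222): mol = 0.54195; Zr = 0.54195, O = 1.08390.
SiO2 (M=60.083): mol = 0.54891; Si = 0.54891, O = 1.09782.
ΣO = 2.18172; factor = 4/ΣO = 1.83342.
Zr apfu = 0.54195 × 1.83342 = 0.994.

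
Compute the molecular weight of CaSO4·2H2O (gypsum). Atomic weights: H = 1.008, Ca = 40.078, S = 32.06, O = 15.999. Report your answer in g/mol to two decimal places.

172.16 g/mol

Ca: 1 × 40.078 = 40.0780
S: 1 × 32.06 = 32.0600
O: 6 × 15.999 = 95.9940
H: 4 × 1.008 = 4.0320
Summing the contributions gives the formula mass.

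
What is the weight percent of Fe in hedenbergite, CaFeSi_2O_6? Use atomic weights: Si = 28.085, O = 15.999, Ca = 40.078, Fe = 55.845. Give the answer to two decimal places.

22.51 weight percent

Formula mass = 1·40.078 + 1·55.845 + 2·28.085 + 6·15.999 = 248.087 g/mol, of which 55.845 g is Fe.
So Fe makes up 55.845/248.087 = 0.2251 of the mass, i.e. 22.51%.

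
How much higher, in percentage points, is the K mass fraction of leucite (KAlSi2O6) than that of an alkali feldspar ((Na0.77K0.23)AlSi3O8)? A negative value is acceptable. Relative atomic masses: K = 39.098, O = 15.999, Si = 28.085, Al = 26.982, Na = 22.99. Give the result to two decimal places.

M(KAlSi2O6) = 218.244 g/mol, so wt% K = 39.098/218.244 × 100 = 17.91%.
M((Na0.77K0.23)AlSi3O8) = 265.924 g/mol, so wt% K = 8.993/265.924 × 100 = 3.38%.
17.91 − 3.38 = 14.53 pp.

14.53 percentage points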